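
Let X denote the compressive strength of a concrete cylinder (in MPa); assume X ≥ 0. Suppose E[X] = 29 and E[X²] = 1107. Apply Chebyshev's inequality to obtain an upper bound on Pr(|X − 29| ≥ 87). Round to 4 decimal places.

0.0351

Var(X) = E[X²] − (E[X])² = 1107 − 841 = 266.
Chebyshev's inequality: Pr(|X − μ| ≥ t) ≤ Var(X)/t² = 266/7569 = 0.0351.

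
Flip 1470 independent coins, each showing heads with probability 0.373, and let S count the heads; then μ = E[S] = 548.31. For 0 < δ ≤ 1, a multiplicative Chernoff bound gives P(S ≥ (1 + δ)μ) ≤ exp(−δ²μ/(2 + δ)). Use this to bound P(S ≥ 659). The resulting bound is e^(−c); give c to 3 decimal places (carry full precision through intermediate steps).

10.148

Write 659 = (1 + δ)μ, so δ = 659/548.31 − 1 = 0.2018749…
Then the exponent is δ²μ/(2 + δ) = (659 − μ)² / (μ·(2 + δ)) = 10.148409.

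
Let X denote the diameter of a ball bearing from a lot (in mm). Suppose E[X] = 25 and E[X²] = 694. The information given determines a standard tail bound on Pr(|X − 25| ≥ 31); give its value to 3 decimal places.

The first two moments determine the variance, so Chebyshev's inequality is the sharpest standard bound available.
Var(X) = E[X²] − (E[X])² = 694 − 625 = 69.
Chebyshev's inequality: Pr(|X − μ| ≥ t) ≤ Var(X)/t² = 69/961 = 0.0718.

0.072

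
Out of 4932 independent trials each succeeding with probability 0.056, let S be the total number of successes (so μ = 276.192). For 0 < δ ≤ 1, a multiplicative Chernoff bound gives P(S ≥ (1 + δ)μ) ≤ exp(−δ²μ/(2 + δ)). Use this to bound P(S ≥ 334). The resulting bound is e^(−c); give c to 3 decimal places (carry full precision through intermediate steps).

Write 334 = (1 + δ)μ, so δ = 334/276.192 − 1 = 0.2093037…
Then the exponent is δ²μ/(2 + δ) = (334 − μ)² / (μ·(2 + δ)) = 5.476579.

5.477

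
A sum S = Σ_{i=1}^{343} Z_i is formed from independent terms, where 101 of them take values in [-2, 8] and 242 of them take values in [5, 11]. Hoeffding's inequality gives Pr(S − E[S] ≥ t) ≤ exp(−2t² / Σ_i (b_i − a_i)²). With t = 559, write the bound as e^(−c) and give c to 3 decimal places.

Σ(b_i − a_i)² = 101·10² + 242·6² = 18812.
c = 2t² / 18812 = 2·559² / 18812 = 33.2215.

33.221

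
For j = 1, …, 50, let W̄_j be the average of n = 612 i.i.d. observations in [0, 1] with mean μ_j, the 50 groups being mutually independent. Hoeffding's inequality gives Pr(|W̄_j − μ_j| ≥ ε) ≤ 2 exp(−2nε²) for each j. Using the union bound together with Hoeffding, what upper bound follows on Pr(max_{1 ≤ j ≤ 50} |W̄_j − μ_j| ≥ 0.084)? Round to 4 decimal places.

Per-experiment Hoeffding bound: 2·exp(−2·612·0.084²) = 2·exp(−8.63654) = 0.000355.
Union bound over 50 events: 50·0.000355 = 0.01775.

0.0177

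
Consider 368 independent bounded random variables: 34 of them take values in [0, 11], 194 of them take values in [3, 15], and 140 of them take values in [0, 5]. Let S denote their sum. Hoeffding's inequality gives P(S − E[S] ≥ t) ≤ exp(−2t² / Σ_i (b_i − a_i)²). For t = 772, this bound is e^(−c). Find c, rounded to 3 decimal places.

33.529

Σ(b_i − a_i)² = 34·11² + 194·12² + 140·5² = 35550.
c = 2t² / 35550 = 2·772² / 35550 = 33.5293.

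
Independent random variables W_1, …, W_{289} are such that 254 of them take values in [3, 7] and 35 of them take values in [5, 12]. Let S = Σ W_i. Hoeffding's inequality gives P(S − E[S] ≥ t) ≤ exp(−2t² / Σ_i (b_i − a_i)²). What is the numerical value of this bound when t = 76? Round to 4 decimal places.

Σ(b_i − a_i)² = 254·4² + 35·7² = 5779.
Exponent = 2·76² / 5779 = 1.99896.
Bound = exp(−1.99896) = 0.13548.

0.1355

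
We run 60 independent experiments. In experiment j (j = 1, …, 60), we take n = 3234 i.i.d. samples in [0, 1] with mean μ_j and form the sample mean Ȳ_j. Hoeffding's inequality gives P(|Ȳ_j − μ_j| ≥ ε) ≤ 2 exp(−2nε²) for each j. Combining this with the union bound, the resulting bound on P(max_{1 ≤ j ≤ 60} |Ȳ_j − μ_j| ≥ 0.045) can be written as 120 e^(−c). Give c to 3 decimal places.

13.098

Union bound over the 60 events: P(max_{1 ≤ j ≤ 60} |Ȳ_j − μ_j| ≥ 0.045) ≤ 60·2·exp(−2nε²) = 120 exp(−2·3234·0.045²).
So c = 2·3234·0.045² = 13.0977.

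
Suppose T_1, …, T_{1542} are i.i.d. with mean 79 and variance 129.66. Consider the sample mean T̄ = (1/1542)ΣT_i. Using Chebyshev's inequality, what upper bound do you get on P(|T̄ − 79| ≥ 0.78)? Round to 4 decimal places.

0.1382

Var(T̄) = Var(T_i)/n = 129.66/1542 = 0.084086.
Chebyshev: P(|T̄ − 79| ≥ 0.78) ≤ Var(T̄)/(0.78)² = 129.66/(1542·0.78²) = 0.1382.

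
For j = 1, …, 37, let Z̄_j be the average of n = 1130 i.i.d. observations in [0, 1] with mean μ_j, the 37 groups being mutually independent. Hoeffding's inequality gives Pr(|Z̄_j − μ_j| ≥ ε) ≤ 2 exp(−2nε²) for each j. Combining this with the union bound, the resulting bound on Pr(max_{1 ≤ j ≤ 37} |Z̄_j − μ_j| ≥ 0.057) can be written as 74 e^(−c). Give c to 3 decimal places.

Union bound over the 37 events: Pr(max_{1 ≤ j ≤ 37} |Z̄_j − μ_j| ≥ 0.057) ≤ 37·2·exp(−2nε²) = 74 exp(−2·1130·0.057²).
So c = 2·1130·0.057² = 7.3427.

7.343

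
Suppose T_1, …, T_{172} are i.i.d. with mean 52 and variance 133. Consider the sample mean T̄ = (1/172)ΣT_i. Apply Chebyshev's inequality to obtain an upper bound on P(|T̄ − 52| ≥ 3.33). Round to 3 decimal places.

0.070

Var(T̄) = Var(T_i)/n = 133/172 = 0.77326.
Chebyshev: P(|T̄ − 52| ≥ 3.33) ≤ Var(T̄)/(3.33)² = 133/(172·3.33²) = 0.0697.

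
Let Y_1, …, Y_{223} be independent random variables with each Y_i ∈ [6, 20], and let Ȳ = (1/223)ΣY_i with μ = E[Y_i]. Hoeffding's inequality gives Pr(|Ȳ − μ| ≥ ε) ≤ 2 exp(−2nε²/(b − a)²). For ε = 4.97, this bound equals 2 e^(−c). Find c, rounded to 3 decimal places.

c = 2nε²/(b − a)² = 2·223·4.97² / 14² = 56.2071.

56.207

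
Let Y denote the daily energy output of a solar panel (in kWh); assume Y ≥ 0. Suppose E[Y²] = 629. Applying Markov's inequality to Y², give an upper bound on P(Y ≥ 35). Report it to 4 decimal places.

0.5135

Since Y ≥ 0, the event {Y ≥ 35} is the same as {Y² ≥ 1225}.
Markov's inequality applied to Y² gives P(Y² ≥ 1225) ≤ E[Y²]/1225 = 629/1225 = 0.5135.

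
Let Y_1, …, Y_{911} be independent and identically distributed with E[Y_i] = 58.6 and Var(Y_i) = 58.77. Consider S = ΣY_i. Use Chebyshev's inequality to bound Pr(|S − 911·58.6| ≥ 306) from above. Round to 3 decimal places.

Var(S) = n·Var(Y_i) = 911·58.77 = 53539.47.
Chebyshev: Pr(|S − 911·58.6| ≥ 306) ≤ Var(S)/306² = 53539.47/93636 = 0.5718.

0.572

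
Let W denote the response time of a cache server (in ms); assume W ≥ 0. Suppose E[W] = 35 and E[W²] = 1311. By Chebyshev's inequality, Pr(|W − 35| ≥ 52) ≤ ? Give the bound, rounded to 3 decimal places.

Var(W) = E[W²] − (E[W])² = 1311 − 1225 = 86.
Chebyshev's inequality: Pr(|W − μ| ≥ t) ≤ Var(W)/t² = 86/2704 = 0.0318.

0.032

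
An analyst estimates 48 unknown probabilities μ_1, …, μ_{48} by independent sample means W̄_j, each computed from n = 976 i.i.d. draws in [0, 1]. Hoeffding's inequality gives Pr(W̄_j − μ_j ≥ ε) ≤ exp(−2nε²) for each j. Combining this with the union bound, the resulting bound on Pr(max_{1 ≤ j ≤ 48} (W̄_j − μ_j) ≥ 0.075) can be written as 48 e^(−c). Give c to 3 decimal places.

10.980

Union bound over the 48 events: Pr(max_{1 ≤ j ≤ 48} (W̄_j − μ_j) ≥ 0.075) ≤ 48·exp(−2nε²) = 48 exp(−2·976·0.075²).
So c = 2·976·0.075² = 10.9800.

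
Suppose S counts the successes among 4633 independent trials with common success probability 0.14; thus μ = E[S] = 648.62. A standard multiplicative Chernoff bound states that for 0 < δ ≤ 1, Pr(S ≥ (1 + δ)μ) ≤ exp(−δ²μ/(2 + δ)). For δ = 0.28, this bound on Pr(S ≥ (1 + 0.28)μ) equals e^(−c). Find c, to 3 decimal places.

22.303

c = δ²μ/(2 + δ) = 0.28²·648.62/(2 + 0.28) = 22.3034.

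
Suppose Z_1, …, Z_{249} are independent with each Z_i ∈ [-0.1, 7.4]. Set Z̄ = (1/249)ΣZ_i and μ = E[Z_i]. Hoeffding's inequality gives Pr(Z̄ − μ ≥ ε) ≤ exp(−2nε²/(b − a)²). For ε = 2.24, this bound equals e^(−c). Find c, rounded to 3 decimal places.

c = 2nε²/(b − a)² = 2·249·2.24² / 7.5² = 44.4225.

44.422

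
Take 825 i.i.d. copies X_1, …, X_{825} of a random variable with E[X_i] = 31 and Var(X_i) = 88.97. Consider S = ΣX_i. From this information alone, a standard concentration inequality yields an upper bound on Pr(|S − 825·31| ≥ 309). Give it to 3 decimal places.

With mean and variance of each term known, Chebyshev's inequality bounds the deviation of the sum (or sample mean).
Var(S) = n·Var(X_i) = 825·88.97 = 73400.25.
Chebyshev: Pr(|S − 825·31| ≥ 309) ≤ Var(S)/309² = 73400.25/95481 = 0.7687.

0.769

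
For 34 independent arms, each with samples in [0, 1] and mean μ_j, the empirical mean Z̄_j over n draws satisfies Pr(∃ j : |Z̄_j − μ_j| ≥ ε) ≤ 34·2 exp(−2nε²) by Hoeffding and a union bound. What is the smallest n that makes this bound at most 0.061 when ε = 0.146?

165

Need 2·34·exp(−2nε²) ≤ 0.061, i.e. exp(−2nε²) ≤ 0.061/68.
So 2nε² ≥ ln(68/0.061) = 7.016389.
Hence n ≥ 7.016389/(2·0.146²) = 164.580.
The smallest integer n is 165.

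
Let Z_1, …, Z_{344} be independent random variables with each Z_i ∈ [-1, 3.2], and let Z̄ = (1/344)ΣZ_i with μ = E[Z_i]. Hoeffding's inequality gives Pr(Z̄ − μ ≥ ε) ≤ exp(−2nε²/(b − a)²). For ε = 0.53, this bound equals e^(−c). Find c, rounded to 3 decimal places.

c = 2nε²/(b − a)² = 2·344·0.53² / 4.2² = 10.9557.

10.956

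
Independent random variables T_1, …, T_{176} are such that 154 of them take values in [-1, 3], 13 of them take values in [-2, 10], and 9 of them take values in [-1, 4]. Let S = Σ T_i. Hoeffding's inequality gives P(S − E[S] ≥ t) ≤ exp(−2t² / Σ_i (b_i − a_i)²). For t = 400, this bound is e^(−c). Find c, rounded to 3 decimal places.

70.160

Σ(b_i − a_i)² = 154·4² + 13·12² + 9·5² = 4561.
c = 2t² / 4561 = 2·400² / 4561 = 70.1601.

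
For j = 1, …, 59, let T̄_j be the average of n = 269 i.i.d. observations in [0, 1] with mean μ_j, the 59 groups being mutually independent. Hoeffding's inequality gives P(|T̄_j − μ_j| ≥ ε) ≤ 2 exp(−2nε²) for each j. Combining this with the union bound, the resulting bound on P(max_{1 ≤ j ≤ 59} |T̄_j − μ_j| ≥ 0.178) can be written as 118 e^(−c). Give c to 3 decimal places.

17.046

Union bound over the 59 events: P(max_{1 ≤ j ≤ 59} |T̄_j − μ_j| ≥ 0.178) ≤ 59·2·exp(−2nε²) = 118 exp(−2·269·0.178²).
So c = 2·269·0.178² = 17.0460.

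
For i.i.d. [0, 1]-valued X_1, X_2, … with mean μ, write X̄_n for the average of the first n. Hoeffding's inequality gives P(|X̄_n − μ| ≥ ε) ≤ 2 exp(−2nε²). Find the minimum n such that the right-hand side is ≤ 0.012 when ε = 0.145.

122

Require 2·exp(−2nε²) ≤ 0.012, i.e. 2nε² ≥ ln(2/0.012) = 5.115996.
So n ≥ 5.115996 / (2·0.145²) = 121.665.
The smallest integer n is 122.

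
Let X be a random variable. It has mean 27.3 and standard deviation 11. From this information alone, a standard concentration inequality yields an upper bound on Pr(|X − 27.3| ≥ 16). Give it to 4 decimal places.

0.4727

Mean and variance are known, so Chebyshev's inequality applies.
Chebyshev: Pr(|X − μ| ≥ t) ≤ Var(X)/t².
Var(X) = σ² = 11² = 121.
Bound = 121 / 256 = 0.4727.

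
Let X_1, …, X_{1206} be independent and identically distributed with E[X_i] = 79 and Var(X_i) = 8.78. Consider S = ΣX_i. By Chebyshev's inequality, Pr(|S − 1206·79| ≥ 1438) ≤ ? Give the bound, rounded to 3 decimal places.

Var(S) = n·Var(X_i) = 1206·8.78 = 10588.68.
Chebyshev: Pr(|S − 1206·79| ≥ 1438) ≤ Var(S)/1438² = 10588.68/2067844 = 0.0051.

0.005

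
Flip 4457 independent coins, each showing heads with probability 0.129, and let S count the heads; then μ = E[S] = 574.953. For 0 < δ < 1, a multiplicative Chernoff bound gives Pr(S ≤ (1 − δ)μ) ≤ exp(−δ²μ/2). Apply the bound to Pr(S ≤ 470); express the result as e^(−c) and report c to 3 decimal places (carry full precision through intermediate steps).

9.579

Write 470 = (1 − δ)μ, so δ = 1 − 470/574.953 = 0.1825419…
Then the exponent is δ²μ/2 = (μ − 470)²/(2μ) = 9.579159.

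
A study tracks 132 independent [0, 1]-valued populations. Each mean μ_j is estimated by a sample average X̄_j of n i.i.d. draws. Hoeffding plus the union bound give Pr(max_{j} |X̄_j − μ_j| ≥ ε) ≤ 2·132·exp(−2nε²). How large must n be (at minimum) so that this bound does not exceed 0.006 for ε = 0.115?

405

Need 2·132·exp(−2nε²) ≤ 0.006, i.e. exp(−2nε²) ≤ 0.006/264.
So 2nε² ≥ ln(264/0.006) = 10.691945.
Hence n ≥ 10.691945/(2·0.115²) = 404.232.
The smallest integer n is 405.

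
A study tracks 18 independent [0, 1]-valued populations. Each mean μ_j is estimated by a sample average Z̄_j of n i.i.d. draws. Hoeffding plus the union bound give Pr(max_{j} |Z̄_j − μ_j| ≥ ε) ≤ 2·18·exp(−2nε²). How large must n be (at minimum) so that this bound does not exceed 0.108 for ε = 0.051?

1117

Need 2·18·exp(−2nε²) ≤ 0.108, i.e. exp(−2nε²) ≤ 0.108/36.
So 2nε² ≥ ln(36/0.108) = 5.809143.
Hence n ≥ 5.809143/(2·0.051²) = 1116.713.
The smallest integer n is 1117.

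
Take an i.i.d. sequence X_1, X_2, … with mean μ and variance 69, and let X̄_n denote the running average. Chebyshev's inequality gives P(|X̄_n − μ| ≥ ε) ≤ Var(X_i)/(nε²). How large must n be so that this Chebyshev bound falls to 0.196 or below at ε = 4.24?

Require 69/(n·4.24²) ≤ 0.196, i.e. n ≥ 69/(0.196·4.24²) = 19.582.
The smallest integer n is 20.

20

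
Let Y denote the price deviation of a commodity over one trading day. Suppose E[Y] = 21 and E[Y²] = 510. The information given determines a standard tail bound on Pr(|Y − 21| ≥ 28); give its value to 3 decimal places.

0.088

The first two moments determine the variance, so Chebyshev's inequality is the sharpest standard bound available.
Var(Y) = E[Y²] − (E[Y])² = 510 − 441 = 69.
Chebyshev's inequality: Pr(|Y − μ| ≥ t) ≤ Var(Y)/t² = 69/784 = 0.0880.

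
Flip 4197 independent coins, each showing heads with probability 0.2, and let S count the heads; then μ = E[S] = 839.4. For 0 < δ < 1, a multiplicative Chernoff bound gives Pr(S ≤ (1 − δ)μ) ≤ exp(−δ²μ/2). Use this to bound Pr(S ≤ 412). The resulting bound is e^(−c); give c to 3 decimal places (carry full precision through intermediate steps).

Write 412 = (1 − δ)μ, so δ = 1 − 412/839.4 = 0.5091732…
Then the exponent is δ²μ/2 = (μ − 412)²/(2μ) = 108.810317.

108.810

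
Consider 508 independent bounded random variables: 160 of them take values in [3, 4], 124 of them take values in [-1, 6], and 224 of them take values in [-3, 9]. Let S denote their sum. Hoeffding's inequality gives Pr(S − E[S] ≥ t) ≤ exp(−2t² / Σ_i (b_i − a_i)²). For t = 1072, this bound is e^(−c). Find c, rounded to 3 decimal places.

Σ(b_i − a_i)² = 160·1² + 124·7² + 224·12² = 38492.
c = 2t² / 38492 = 2·1072² / 38492 = 59.7103.

59.710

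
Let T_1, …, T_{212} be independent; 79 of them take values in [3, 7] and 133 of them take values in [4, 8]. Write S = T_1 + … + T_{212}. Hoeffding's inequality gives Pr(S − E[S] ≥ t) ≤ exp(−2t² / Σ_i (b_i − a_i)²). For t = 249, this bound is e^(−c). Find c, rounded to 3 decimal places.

36.557

Σ(b_i − a_i)² = 79·4² + 133·4² = 3392.
c = 2t² / 3392 = 2·249² / 3392 = 36.5572.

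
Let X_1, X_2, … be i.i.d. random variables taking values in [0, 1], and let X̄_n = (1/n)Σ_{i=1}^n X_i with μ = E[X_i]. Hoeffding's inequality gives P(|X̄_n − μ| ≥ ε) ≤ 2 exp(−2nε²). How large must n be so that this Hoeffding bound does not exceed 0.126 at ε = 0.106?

124

Require 2·exp(−2nε²) ≤ 0.126, i.e. 2nε² ≥ ln(2/0.126) = 2.764621.
So n ≥ 2.764621 / (2·0.106²) = 123.025.
The smallest integer n is 124.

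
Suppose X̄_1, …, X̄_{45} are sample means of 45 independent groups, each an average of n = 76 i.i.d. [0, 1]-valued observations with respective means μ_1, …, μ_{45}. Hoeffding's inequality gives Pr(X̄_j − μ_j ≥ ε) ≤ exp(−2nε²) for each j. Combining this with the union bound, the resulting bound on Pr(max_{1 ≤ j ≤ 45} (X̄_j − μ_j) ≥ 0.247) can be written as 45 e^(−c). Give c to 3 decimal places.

Union bound over the 45 events: Pr(max_{1 ≤ j ≤ 45} (X̄_j − μ_j) ≥ 0.247) ≤ 45·exp(−2nε²) = 45 exp(−2·76·0.247²).
So c = 2·76·0.247² = 9.2734.

9.273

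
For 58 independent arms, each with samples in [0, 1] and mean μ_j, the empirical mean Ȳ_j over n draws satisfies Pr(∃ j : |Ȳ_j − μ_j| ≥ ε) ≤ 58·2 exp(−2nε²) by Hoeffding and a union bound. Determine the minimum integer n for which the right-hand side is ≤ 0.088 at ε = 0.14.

184

Need 2·58·exp(−2nε²) ≤ 0.088, i.e. exp(−2nε²) ≤ 0.088/116.
So 2nε² ≥ ln(116/0.088) = 7.184009.
Hence n ≥ 7.184009/(2·0.14²) = 183.266.
The smallest integer n is 184.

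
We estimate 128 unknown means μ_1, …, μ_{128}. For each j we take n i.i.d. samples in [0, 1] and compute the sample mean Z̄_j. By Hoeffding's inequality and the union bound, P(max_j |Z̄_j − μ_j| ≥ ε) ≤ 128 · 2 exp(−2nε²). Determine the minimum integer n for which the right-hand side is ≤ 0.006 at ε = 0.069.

Need 2·128·exp(−2nε²) ≤ 0.006, i.e. exp(−2nε²) ≤ 0.006/256.
So 2nε² ≥ ln(256/0.006) = 10.661173.
Hence n ≥ 10.661173/(2·0.069²) = 1119.636.
The smallest integer n is 1120.

1120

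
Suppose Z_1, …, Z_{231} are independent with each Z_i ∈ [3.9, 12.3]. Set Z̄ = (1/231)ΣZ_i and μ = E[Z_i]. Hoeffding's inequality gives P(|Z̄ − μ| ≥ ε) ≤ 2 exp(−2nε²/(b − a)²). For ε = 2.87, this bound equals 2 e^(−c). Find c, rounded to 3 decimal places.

53.932

c = 2nε²/(b − a)² = 2·231·2.87² / 8.4² = 53.9321.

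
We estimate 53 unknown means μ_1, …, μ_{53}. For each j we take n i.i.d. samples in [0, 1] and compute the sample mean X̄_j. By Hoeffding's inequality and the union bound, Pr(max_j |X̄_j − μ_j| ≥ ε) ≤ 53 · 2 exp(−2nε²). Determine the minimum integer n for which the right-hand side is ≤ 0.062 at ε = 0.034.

3220

Need 2·53·exp(−2nε²) ≤ 0.062, i.e. exp(−2nε²) ≤ 0.062/106.
So 2nε² ≥ ln(106/0.062) = 7.444060.
Hence n ≥ 7.444060/(2·0.034²) = 3219.749.
The smallest integer n is 3220.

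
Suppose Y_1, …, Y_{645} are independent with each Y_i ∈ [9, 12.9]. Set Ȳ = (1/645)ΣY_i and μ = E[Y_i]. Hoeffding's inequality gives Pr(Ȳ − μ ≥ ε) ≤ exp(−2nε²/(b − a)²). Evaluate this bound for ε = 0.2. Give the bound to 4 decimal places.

Exponent: 2nε²/(b − a)² = 2·645·0.2² / 3.9² = 3.39250.
Bound = exp(−3.39250) = 0.03362.

0.0336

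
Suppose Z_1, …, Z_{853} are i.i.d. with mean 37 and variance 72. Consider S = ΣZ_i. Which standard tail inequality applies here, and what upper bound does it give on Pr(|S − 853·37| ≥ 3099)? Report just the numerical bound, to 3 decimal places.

With mean and variance of each term known, Chebyshev's inequality bounds the deviation of the sum (or sample mean).
Var(S) = n·Var(Z_i) = 853·72 = 61416.
Chebyshev: Pr(|S − 853·37| ≥ 3099) ≤ Var(S)/3099² = 61416/9603801 = 0.0064.

0.006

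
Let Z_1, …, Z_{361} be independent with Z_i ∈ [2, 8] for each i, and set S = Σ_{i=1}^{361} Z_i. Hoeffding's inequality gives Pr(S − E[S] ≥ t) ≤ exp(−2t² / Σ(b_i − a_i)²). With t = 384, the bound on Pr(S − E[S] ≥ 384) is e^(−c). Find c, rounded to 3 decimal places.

Σ(b_i − a_i)² = 361·(6)² = 12996.
c = 2t²/12996 = 2·384²/12996 = 22.6925.

22.693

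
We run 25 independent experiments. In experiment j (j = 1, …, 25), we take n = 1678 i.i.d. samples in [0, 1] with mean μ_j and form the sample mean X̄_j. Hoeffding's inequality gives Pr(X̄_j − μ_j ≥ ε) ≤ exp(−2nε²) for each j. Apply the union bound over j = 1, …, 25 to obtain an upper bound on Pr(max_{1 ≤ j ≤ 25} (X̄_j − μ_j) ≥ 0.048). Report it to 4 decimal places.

0.0110

Per-experiment Hoeffding bound: exp(−2·1678·0.048²) = exp(−7.73222) = 0.00043847.
Union bound over 25 events: 25·0.00043847 = 0.01096.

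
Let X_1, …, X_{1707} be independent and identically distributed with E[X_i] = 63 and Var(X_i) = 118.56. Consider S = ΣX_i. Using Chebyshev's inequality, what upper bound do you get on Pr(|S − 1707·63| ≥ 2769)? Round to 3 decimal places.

0.026

Var(S) = n·Var(X_i) = 1707·118.56 = 202381.92.
Chebyshev: Pr(|S − 1707·63| ≥ 2769) ≤ Var(S)/2769² = 202381.92/7667361 = 0.0264.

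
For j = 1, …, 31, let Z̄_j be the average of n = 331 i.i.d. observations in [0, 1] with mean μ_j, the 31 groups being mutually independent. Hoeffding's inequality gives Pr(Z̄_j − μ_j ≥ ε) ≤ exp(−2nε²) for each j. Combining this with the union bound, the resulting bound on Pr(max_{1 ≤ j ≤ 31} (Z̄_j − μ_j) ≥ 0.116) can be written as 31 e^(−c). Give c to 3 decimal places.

8.908

Union bound over the 31 events: Pr(max_{1 ≤ j ≤ 31} (Z̄_j − μ_j) ≥ 0.116) ≤ 31·exp(−2nε²) = 31 exp(−2·331·0.116²).
So c = 2·331·0.116² = 8.9079.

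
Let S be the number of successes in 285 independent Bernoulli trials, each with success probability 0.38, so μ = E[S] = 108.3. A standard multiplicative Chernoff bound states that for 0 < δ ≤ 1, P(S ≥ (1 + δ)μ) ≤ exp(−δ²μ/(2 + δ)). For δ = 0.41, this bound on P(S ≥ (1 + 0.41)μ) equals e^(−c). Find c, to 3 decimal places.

7.554

c = δ²μ/(2 + δ) = 0.41²·108.3/(2 + 0.41) = 7.5540.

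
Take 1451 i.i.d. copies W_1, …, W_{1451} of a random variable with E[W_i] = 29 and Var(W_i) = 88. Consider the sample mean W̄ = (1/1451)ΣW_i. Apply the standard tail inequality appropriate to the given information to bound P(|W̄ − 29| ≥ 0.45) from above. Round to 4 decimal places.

With mean and variance of each term known, Chebyshev's inequality bounds the deviation of the sum (or sample mean).
Var(W̄) = Var(W_i)/n = 88/1451 = 0.060648.
Chebyshev: P(|W̄ − 29| ≥ 0.45) ≤ Var(W̄)/(0.45)² = 88/(1451·0.45²) = 0.2995.

0.2995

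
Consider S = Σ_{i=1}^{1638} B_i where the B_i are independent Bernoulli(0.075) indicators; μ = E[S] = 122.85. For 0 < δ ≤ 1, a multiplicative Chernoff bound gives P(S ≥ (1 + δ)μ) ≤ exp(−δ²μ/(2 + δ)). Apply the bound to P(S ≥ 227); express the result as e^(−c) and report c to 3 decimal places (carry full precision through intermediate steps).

31.005

Write 227 = (1 + δ)μ, so δ = 227/122.85 − 1 = 0.8477818…
Then the exponent is δ²μ/(2 + δ) = (227 − μ)² / (μ·(2 + δ)) = 31.005352.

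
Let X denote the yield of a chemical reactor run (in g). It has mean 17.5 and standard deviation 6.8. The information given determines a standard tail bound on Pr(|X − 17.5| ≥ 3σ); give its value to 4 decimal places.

Mean and variance are known, so Chebyshev's inequality applies.
Chebyshev: Pr(|X − μ| ≥ t) ≤ Var(X)/t².
Var(X) = σ² = 6.8² = 46.24.
t = 3·6.8 = 20.4.
Bound = 46.24 / 416.16 = 0.1111.

0.1111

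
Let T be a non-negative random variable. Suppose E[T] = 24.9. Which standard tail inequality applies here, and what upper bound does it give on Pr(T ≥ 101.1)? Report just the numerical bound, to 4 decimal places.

0.2463

Only the mean of a non-negative variable is known, so Markov's inequality is the applicable tail bound.
Markov's inequality: for a non-negative random variable, Pr(T ≥ a) ≤ E[T]/a.
Here E[T] = 24.9 and a = 101.1, so the bound is 24.9/101.1 = 0.2463.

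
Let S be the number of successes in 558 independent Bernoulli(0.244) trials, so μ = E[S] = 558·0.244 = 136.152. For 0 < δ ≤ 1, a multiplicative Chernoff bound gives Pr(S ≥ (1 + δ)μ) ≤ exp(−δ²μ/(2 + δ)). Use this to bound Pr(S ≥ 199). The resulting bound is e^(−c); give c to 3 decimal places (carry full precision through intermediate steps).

Write 199 = (1 + δ)μ, so δ = 199/136.152 − 1 = 0.4616017…
Then the exponent is δ²μ/(2 + δ) = (199 − μ)² / (μ·(2 + δ)) = 11.785313.

11.785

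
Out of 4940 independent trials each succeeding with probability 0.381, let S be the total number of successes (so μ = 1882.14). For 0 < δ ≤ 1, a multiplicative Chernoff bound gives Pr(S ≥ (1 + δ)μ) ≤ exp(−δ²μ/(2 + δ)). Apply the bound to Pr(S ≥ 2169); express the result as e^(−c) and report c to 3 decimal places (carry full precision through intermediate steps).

Write 2169 = (1 + δ)μ, so δ = 2169/1882.14 − 1 = 0.1524116…
Then the exponent is δ²μ/(2 + δ) = (2169 − μ)² / (μ·(2 + δ)) = 20.312470.

20.312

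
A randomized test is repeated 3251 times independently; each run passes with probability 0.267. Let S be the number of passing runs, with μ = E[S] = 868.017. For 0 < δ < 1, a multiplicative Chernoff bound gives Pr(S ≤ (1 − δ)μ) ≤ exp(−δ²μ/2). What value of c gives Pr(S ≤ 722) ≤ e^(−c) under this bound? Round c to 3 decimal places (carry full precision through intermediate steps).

12.281

Write 722 = (1 − δ)μ, so δ = 1 − 722/868.017 = 0.1682191…
Then the exponent is δ²μ/2 = (μ − 722)²/(2μ) = 12.281421.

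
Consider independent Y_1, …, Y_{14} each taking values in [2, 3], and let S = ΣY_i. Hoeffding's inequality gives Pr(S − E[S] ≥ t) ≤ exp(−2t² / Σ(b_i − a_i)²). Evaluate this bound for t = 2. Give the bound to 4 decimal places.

Σ(b_i − a_i)² = 14·(1)² = 14.
Exponent = 2·2²/14 = 0.5714.
Bound = exp(−0.5714) = 0.56472.

0.5647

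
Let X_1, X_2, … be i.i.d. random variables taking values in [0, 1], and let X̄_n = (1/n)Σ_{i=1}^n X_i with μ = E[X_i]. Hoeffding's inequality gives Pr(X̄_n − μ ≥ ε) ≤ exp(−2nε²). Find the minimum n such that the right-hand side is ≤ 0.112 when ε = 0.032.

Require exp(−2nε²) ≤ 0.112, i.e. 2nε² ≥ ln(1/0.112) = 2.189256.
So n ≥ 2.189256 / (2·0.032²) = 1068.973.
The smallest integer n is 1069.

1069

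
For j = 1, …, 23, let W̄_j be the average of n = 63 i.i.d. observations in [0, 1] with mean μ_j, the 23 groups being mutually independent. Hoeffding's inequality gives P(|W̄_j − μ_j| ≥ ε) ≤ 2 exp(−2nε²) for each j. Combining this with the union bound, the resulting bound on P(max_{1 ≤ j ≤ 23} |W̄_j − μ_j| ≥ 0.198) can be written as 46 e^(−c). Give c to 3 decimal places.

Union bound over the 23 events: P(max_{1 ≤ j ≤ 23} |W̄_j − μ_j| ≥ 0.198) ≤ 23·2·exp(−2nε²) = 46 exp(−2·63·0.198²).
So c = 2·63·0.198² = 4.9397.

4.940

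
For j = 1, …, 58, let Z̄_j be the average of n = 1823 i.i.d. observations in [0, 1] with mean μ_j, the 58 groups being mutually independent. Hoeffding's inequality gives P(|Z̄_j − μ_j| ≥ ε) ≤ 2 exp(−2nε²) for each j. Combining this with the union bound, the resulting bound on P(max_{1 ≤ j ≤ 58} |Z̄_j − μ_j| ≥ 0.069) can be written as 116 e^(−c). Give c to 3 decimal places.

17.359

Union bound over the 58 events: P(max_{1 ≤ j ≤ 58} |Z̄_j − μ_j| ≥ 0.069) ≤ 58·2·exp(−2nε²) = 116 exp(−2·1823·0.069²).
So c = 2·1823·0.069² = 17.3586.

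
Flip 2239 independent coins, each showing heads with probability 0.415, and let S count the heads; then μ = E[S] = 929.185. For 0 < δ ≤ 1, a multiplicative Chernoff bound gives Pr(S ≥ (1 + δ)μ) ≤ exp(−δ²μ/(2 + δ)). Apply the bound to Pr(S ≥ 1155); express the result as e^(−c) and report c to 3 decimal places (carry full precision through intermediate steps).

Write 1155 = (1 + δ)μ, so δ = 1155/929.185 − 1 = 0.2430248…
Then the exponent is δ²μ/(2 + δ) = (1155 − μ)² / (μ·(2 + δ)) = 24.466357.

24.466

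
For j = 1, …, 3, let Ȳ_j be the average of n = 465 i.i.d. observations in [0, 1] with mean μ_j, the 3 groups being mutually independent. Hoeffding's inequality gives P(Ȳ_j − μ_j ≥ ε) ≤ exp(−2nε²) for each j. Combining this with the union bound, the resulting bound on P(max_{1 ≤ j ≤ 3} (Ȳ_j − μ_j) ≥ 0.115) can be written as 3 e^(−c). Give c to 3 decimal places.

Union bound over the 3 events: P(max_{1 ≤ j ≤ 3} (Ȳ_j − μ_j) ≥ 0.115) ≤ 3·exp(−2nε²) = 3 exp(−2·465·0.115²).
So c = 2·465·0.115² = 12.2993.

12.299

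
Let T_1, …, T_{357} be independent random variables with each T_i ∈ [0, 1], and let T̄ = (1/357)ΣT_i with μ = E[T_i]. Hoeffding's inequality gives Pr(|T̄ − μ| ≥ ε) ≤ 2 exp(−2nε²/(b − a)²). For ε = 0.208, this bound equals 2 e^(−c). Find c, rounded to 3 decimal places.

c = 2nε²/(b − a)² = 2·357·0.208² / 1² = 30.8905.

30.890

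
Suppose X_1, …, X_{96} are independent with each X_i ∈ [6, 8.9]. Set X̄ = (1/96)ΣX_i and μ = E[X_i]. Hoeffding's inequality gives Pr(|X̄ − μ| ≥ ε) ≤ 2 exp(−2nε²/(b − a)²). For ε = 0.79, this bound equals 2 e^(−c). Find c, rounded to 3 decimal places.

14.248

c = 2nε²/(b − a)² = 2·96·0.79² / 2.9² = 14.2482.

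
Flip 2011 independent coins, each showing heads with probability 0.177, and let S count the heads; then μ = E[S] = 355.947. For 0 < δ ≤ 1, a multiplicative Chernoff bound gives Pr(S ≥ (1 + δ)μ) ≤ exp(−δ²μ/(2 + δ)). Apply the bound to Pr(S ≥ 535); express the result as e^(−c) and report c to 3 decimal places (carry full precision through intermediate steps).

35.984

Write 535 = (1 + δ)μ, so δ = 535/355.947 − 1 = 0.5030328…
Then the exponent is δ²μ/(2 + δ) = (535 − μ)² / (μ·(2 + δ)) = 35.984157.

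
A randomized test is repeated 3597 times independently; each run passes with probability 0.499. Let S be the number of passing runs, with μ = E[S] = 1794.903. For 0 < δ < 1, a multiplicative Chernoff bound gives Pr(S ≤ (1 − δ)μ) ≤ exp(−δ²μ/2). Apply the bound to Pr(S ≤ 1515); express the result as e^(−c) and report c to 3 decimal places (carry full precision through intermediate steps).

21.824

Write 1515 = (1 − δ)μ, so δ = 1 − 1515/1794.903 = 0.1559432…
Then the exponent is δ²μ/2 = (μ − 1515)²/(2μ) = 21.824491.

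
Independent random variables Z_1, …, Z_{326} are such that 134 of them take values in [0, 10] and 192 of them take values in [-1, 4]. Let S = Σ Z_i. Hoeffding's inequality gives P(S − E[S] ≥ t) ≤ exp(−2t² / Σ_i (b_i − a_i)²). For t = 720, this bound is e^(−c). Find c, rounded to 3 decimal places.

Σ(b_i − a_i)² = 134·10² + 192·5² = 18200.
c = 2t² / 18200 = 2·720² / 18200 = 56.9670.

56.967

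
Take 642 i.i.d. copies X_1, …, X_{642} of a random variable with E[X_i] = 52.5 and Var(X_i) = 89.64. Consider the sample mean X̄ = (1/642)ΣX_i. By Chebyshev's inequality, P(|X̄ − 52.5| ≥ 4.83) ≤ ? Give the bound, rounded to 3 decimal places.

Var(X̄) = Var(X_i)/n = 89.64/642 = 0.13963.
Chebyshev: P(|X̄ − 52.5| ≥ 4.83) ≤ Var(X̄)/(4.83)² = 89.64/(642·4.83²) = 0.0060.

0.006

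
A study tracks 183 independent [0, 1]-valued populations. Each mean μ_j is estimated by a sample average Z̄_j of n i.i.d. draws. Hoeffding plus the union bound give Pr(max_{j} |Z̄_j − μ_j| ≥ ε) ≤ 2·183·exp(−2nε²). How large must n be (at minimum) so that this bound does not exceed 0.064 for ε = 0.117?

Need 2·183·exp(−2nε²) ≤ 0.064, i.e. exp(−2nε²) ≤ 0.064/366.
So 2nε² ≥ ln(366/0.064) = 8.651506.
Hence n ≥ 8.651506/(2·0.117²) = 316.002.
The smallest integer n is 317.

317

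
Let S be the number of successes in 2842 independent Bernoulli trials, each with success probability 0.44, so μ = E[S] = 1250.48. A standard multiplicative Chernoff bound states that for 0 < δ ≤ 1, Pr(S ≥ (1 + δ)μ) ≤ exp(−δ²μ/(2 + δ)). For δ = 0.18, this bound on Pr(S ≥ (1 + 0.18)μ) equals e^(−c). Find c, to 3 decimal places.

c = δ²μ/(2 + δ) = 0.18²·1250.48/(2 + 0.18) = 18.5851.

18.585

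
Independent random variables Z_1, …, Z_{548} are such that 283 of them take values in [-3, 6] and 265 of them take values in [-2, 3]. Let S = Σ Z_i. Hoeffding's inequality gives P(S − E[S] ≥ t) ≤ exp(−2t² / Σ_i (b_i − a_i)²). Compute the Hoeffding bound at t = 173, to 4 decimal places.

Σ(b_i − a_i)² = 283·9² + 265·5² = 29548.
Exponent = 2·173² / 29548 = 2.02579.
Bound = exp(−2.02579) = 0.13189.

0.1319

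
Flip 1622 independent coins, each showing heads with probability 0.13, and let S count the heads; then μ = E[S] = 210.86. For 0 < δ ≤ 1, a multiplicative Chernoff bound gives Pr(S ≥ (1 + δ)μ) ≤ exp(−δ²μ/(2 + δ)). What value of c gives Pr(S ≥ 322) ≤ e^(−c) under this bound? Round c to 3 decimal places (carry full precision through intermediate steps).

Write 322 = (1 + δ)μ, so δ = 322/210.86 − 1 = 0.5270796…
Then the exponent is δ²μ/(2 + δ) = (322 − μ)² / (μ·(2 + δ)) = 23.180760.

23.181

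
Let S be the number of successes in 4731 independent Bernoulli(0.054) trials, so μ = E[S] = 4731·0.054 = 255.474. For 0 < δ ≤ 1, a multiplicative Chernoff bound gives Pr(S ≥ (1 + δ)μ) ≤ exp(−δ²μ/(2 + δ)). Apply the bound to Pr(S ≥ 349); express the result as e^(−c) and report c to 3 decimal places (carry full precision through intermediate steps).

Write 349 = (1 + δ)μ, so δ = 349/255.474 − 1 = 0.3660881…
Then the exponent is δ²μ/(2 + δ) = (349 − μ)² / (μ·(2 + δ)) = 14.470619.

14.471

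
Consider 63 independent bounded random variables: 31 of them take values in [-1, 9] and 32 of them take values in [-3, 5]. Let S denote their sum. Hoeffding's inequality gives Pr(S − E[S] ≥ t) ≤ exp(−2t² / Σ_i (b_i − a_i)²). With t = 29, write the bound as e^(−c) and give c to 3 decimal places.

Σ(b_i − a_i)² = 31·10² + 32·8² = 5148.
c = 2t² / 5148 = 2·29² / 5148 = 0.3267.

0.327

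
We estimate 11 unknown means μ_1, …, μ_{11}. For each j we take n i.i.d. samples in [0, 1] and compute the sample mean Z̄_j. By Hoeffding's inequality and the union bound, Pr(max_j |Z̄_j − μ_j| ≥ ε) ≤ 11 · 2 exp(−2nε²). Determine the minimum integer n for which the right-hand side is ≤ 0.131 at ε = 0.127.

Need 2·11·exp(−2nε²) ≤ 0.131, i.e. exp(−2nε²) ≤ 0.131/22.
So 2nε² ≥ ln(22/0.131) = 5.123600.
Hence n ≥ 5.123600/(2·0.127²) = 158.832.
The smallest integer n is 159.

159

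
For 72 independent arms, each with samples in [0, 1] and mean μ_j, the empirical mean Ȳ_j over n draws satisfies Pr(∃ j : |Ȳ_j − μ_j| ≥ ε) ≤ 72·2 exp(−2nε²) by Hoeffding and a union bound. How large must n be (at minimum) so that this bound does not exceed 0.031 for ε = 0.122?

284

Need 2·72·exp(−2nε²) ≤ 0.031, i.e. exp(−2nε²) ≤ 0.031/144.
So 2nε² ≥ ln(144/0.031) = 8.443581.
Hence n ≥ 8.443581/(2·0.122²) = 283.646.
The smallest integer n is 284.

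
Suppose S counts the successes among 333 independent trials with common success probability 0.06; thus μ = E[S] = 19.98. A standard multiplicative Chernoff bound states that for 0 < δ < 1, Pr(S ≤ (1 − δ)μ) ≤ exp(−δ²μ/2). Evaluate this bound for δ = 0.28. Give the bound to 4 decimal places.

0.4569

Exponent = δ²μ/2 = 0.28²·19.98/2 = 0.7832.
Bound = exp(−0.7832) = 0.45693.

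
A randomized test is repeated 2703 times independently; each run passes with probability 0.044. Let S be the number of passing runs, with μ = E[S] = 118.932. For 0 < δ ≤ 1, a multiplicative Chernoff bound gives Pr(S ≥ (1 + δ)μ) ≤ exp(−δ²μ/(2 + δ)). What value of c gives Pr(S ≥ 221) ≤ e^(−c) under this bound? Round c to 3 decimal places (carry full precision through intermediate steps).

Write 221 = (1 + δ)μ, so δ = 221/118.932 − 1 = 0.8582047…
Then the exponent is δ²μ/(2 + δ) = (221 − μ)² / (μ·(2 + δ)) = 30.646943.

30.647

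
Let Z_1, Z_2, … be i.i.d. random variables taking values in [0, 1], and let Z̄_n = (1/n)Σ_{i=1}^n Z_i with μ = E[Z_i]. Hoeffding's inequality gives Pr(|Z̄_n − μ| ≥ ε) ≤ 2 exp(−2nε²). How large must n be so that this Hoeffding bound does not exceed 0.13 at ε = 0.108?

118

Require 2·exp(−2nε²) ≤ 0.13, i.e. 2nε² ≥ ln(2/0.13) = 2.733368.
So n ≥ 2.733368 / (2·0.108²) = 117.171.
The smallest integer n is 118.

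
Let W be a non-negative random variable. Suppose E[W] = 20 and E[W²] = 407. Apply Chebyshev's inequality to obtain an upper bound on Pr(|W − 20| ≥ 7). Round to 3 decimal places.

0.143

Var(W) = E[W²] − (E[W])² = 407 − 400 = 7.
Chebyshev's inequality: Pr(|W − μ| ≥ t) ≤ Var(W)/t² = 7/49 = 0.1429.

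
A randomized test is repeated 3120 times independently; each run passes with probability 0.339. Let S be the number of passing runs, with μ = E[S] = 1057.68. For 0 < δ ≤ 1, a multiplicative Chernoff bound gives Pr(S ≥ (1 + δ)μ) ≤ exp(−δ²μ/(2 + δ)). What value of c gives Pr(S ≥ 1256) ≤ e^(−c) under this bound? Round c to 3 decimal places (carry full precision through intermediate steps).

16.999

Write 1256 = (1 + δ)μ, so δ = 1256/1057.68 − 1 = 0.1875047…
Then the exponent is δ²μ/(2 + δ) = (1256 − μ)² / (μ·(2 + δ)) = 16.999249.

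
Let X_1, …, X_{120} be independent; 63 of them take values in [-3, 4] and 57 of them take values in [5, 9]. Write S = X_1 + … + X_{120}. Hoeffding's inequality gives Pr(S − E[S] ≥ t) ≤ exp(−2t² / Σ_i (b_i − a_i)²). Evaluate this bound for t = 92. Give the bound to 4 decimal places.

0.0145

Σ(b_i − a_i)² = 63·7² + 57·4² = 3999.
Exponent = 2·92² / 3999 = 4.23306.
Bound = exp(−4.23306) = 0.01451.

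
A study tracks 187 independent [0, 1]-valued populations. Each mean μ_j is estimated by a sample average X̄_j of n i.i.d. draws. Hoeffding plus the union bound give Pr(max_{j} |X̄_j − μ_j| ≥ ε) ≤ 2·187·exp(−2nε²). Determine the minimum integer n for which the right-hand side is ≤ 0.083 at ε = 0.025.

Need 2·187·exp(−2nε²) ≤ 0.083, i.e. exp(−2nε²) ≤ 0.083/374.
So 2nε² ≥ ln(374/0.083) = 8.413170.
Hence n ≥ 8.413170/(2·0.025²) = 6730.536.
The smallest integer n is 6731.

6731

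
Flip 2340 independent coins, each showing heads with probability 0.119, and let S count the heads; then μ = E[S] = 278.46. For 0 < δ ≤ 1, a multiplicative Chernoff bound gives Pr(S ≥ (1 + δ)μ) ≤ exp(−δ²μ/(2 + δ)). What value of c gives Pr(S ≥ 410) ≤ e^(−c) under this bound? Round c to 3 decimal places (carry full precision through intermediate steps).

25.133

Write 410 = (1 + δ)μ, so δ = 410/278.46 − 1 = 0.4723838…
Then the exponent is δ²μ/(2 + δ) = (410 − μ)² / (μ·(2 + δ)) = 25.132574.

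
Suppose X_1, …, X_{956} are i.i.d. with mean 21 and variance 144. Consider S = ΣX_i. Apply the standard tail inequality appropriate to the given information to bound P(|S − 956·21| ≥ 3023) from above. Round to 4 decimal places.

With mean and variance of each term known, Chebyshev's inequality bounds the deviation of the sum (or sample mean).
Var(S) = n·Var(X_i) = 956·144 = 137664.
Chebyshev: P(|S − 956·21| ≥ 3023) ≤ Var(S)/3023² = 137664/9138529 = 0.0151.

0.0151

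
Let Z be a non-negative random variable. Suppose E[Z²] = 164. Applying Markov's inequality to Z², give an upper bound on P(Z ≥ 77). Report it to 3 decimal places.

0.028

Since Z ≥ 0, the event {Z ≥ 77} is the same as {Z² ≥ 5929}.
Markov's inequality applied to Z² gives P(Z² ≥ 5929) ≤ E[Z²]/5929 = 164/5929 = 0.0277.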